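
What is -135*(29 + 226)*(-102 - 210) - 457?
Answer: 10740143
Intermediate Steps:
-135*(29 + 226)*(-102 - 210) - 457 = -34425*(-312) - 457 = -135*(-79560) - 457 = 10740600 - 457 = 10740143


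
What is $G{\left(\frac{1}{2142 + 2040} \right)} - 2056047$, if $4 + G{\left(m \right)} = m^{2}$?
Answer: $- \frac{35958530889323}{17489124} \approx -2.0561 \cdot 10^{6}$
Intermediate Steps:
$G{\left(m \right)} = -4 + m^{2}$
$G{\left(\frac{1}{2142 + 2040} \right)} - 2056047 = \left(-4 + \left(\frac{1}{2142 + 2040}\right)^{2}\right) - 2056047 = \left(-4 + \left(\frac{1}{4182}\right)^{2}\right) - 2056047 = \left(-4 + \frac{1}{17489124}\right) - 2056047 = - \frac{69956495}{17489124} - 2056047 = - \frac{35958530889323}{17489124}$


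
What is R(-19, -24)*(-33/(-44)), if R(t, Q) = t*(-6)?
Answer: 171/2 ≈ 85.500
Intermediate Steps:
R(t, Q) = -6*t
R(-19, -24)*(-33/(-44)) = (-6*(-19))*(-33/(-44)) = 114*(-33*(-1/44)) = 114*(3/4) = 171/2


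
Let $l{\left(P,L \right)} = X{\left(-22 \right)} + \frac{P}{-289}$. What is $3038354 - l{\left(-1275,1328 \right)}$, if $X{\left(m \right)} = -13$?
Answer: $\frac{51652164}{17} \approx 3.0384 \cdot 10^{6}$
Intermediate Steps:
$l{\left(P,L \right)} = -13 - \frac{P}{289}$ ($l{\left(P,L \right)} = -13 + \frac{P}{-289} = -13 + P \left(- \frac{1}{289}\right) = -13 - \frac{P}{289}$)
$3038354 - l{\left(-1275,1328 \right)} = 3038354 - \left(-13 - - \frac{75}{17}\right) = 3038354 - \left(-13 + \frac{75}{17}\right) = 3038354 - - \frac{146}{17} = 3038354 + \frac{146}{17} = \frac{51652164}{17}$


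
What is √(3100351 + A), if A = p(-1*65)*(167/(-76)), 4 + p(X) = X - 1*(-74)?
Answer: 99*√456779/38 ≈ 1760.8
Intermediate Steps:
p(X) = 70 + X (p(X) = -4 + (X - 1*(-74)) = -4 + (X + 74) = -4 + (74 + X) = 70 + X)
A = -835/76 (A = (70 - 1*65)*(167/(-76)) = (70 - 65)*(167*(-1/76)) = 5*(-167/76) = -835/76 ≈ -10.987)
√(3100351 + A) = √(3100351 - 835/76) = √(235625841/76) = 99*√456779/38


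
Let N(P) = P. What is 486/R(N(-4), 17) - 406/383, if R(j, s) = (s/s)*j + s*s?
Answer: 23476/36385 ≈ 0.64521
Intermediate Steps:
R(j, s) = j + s² (R(j, s) = 1*j + s² = j + s²)
486/R(N(-4), 17) - 406/383 = 486/(-4 + 17²) - 406/383 = 486/(-4 + 289) - 406*1/383 = 486/285 - 406/383 = 486*(1/285) - 406/383 = 162/95 - 406/383 = 23476/36385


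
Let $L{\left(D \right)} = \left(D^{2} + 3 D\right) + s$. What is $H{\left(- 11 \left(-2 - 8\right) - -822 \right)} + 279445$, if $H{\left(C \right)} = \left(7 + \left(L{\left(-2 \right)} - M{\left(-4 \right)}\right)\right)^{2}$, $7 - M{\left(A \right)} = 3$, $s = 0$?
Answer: $279446$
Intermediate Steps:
$M{\left(A \right)} = 4$ ($M{\left(A \right)} = 7 - 3 = 4$)
$L{\left(D \right)} = D^{2} + 3 D$ ($L{\left(D \right)} = \left(D^{2} + 3 D\right) + 0 = D^{2} + 3 D$)
$H{\left(C \right)} = 1$ ($H{\left(C \right)} = \left(7 - \left(4 + 2 \left(3 - 2\right)\right)\right)^{2} = \left(7 - 6\right)^{2} = 1^{2} = 1$)
$H{\left(- 11 \left(-2 - 8\right) - -822 \right)} + 279445 = 1 + 279445 = 279446$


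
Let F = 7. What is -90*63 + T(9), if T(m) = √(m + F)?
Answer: -5666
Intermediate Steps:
T(m) = √(7 + m) (T(m) = √(m + 7) = √(7 + m))
-90*63 + T(9) = -90*63 + √(7 + 9) = -5670 + √16 = -5670 + 4 = -5666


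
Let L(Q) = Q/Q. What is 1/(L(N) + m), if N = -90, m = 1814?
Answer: 1/1815 ≈ 0.00055096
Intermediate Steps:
L(Q) = 1
1/(L(N) + m) = 1/(1 + 1814) = 1/1815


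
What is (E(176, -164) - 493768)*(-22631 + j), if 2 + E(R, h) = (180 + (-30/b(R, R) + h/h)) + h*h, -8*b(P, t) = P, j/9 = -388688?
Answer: 18074525119384/11 ≈ 1.6431e+12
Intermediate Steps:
j = -3498192 (j = 9*(-388688) = -3498192)
b(P, t) = -P/8
E(R, h) = 179 + h**2 + 240/R (E(R, h) = -2 + ((180 + (-30*(-8/R) + h/h)) + h*h) = -2 + ((180 + (-(-240)/R + 1)) + h**2) = -2 + ((180 + (240/R + 1)) + h**2) = -2 + ((180 + (1 + 240/R)) + h**2) = -2 + ((181 + 240/R) + h**2) = -2 + (181 + h**2 + 240/R) = 179 + h**2 + 240/R)
(E(176, -164) - 493768)*(-22631 + j) = ((179 + (-164)**2 + 240/176) - 493768)*(-22631 - 3498192) = ((179 + 26896 + 240*(1/176)) - 493768)*(-3520823) = ((179 + 26896 + 15/11) - 493768)*(-3520823) = (297840/11 - 493768)*(-3520823) = -5133608/11*(-3520823) = 18074525119384/11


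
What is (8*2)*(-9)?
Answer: -144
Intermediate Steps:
(8*2)*(-9) = 16*(-9) = -144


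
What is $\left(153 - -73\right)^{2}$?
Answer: $51076$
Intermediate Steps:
$\left(153 - -73\right)^{2} = \left(153 + \left(\left(-8 + 24\right) + 57\right)\right)^{2} = \left(153 + \left(16 + 57\right)\right)^{2} = \left(153 + 73\right)^{2} = 226^{2} = 51076$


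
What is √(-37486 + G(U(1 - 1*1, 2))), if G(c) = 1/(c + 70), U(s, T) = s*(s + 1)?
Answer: I*√183681330/70 ≈ 193.61*I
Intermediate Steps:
U(s, T) = s*(1 + s)
G(c) = 1/(70 + c)
√(-37486 + G(U(1 - 1*1, 2))) = √(-37486 + 1/(70 + (1 - 1*1)*(1 + (1 - 1*1)))) = √(-37486 + 1/(70 + (1 - 1)*(1 + (1 - 1)))) = √(-37486 + 1/(70 + 0*(1 + 0))) = √(-37486 + 1/(70 + 0*1)) = √(-37486 + 1/(70 + 0)) = √(-37486 + 1/70) = √(-2624019/70) = I*√183681330/70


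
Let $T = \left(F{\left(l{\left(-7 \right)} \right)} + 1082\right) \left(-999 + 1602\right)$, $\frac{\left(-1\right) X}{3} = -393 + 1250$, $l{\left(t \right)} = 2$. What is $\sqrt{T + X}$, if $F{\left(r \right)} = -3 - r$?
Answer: $2 \sqrt{161715} \approx 804.28$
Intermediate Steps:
$X = -2571$ ($X = - 3 \left(-393 + 1250\right) = \left(-3\right) 857 = -2571$)
$T = 649431$ ($T = \left(\left(-3 - 2\right) + 1082\right) \left(-999 + 1602\right) = \left(\left(-3 - 2\right) + 1082\right) 603 = \left(-5 + 1082\right) 603 = 1077 \cdot 603 = 649431$)
$\sqrt{T + X} = \sqrt{649431 - 2571} = \sqrt{646860} = 2 \sqrt{161715}$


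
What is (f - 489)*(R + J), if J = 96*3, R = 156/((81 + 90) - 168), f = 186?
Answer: -103020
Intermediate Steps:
R = 52 (R = 156/(171 - 168) = 156/3 = 156*(1/3) = 52)
J = 288
(f - 489)*(R + J) = (186 - 489)*(52 + 288) = -303*340 = -103020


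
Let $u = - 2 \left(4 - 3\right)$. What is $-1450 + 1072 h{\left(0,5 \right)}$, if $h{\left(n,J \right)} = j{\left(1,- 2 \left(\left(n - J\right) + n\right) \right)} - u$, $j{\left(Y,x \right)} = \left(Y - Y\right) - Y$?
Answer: $-378$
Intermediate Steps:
$j{\left(Y,x \right)} = - Y$ ($j{\left(Y,x \right)} = 0 - Y = - Y$)
$u = -2$ ($u = \left(-2\right) 1 = -2$)
$h{\left(n,J \right)} = 1$ ($h{\left(n,J \right)} = \left(-1\right) 1 - -2 = -1 + 2 = 1$)
$-1450 + 1072 h{\left(0,5 \right)} = -1450 + 1072 \cdot 1 = -1450 + 1072 = -378$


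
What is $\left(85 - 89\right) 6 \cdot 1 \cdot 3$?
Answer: $-72$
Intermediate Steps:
$\left(85 - 89\right) 6 \cdot 1 \cdot 3 = - 4 \cdot 6 \cdot 3 = \left(-4\right) 18 = -72$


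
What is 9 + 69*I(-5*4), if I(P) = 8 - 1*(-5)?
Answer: 906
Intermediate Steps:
I(P) = 13 (I(P) = 8 + 5 = 13)
9 + 69*I(-5*4) = 9 + 69*13 = 9 + 897 = 906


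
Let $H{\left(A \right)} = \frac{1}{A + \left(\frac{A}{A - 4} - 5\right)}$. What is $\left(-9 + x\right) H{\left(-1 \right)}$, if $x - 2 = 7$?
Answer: $0$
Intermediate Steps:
$x = 9$ ($x = 2 + 7 = 9$)
$H{\left(A \right)} = \frac{1}{-5 + A + \frac{A}{-4 + A}}$ ($H{\left(A \right)} = \frac{1}{A + \left(\frac{A}{-4 + A} - 5\right)} = \frac{1}{A + \left(-5 + \frac{A}{-4 + A}\right)} = \frac{1}{-5 + A + \frac{A}{-4 + A}}$)
$\left(-9 + x\right) H{\left(-1 \right)} = \left(-9 + 9\right) \frac{-4 - 1}{20 + \left(-1\right)^{2} - -8} = 0 \frac{1}{20 + 1 + 8} \left(-5\right) = 0 \cdot \frac{1}{29} \left(-5\right) = 0 \left(- \frac{5}{29}\right) = 0$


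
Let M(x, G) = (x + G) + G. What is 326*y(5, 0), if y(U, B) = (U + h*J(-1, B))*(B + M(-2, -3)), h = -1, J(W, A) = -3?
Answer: -20864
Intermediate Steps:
M(x, G) = x + 2*G (M(x, G) = (G + x) + G = x + 2*G)
y(U, B) = (-8 + B)*(3 + U) (y(U, B) = (U - 1*(-3))*(B + (-2 + 2*(-3))) = (U + 3)*(B + (-2 - 6)) = (3 + U)*(B - 8) = (3 + U)*(-8 + B) = (-8 + B)*(3 + U))
326*y(5, 0) = 326*(-24 - 8*5 + 3*0 + 0*5) = 326*(-24 - 40 + 0 + 0) = 326*(-64) = -20864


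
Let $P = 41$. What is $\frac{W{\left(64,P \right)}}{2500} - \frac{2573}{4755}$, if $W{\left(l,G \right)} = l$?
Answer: $- \frac{306409}{594375} \approx -0.51551$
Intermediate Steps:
$\frac{W{\left(64,P \right)}}{2500} - \frac{2573}{4755} = \frac{64}{2500} - \frac{2573}{4755} = 64 \cdot \frac{1}{2500} - \frac{2573}{4755} = \frac{16}{625} - \frac{2573}{4755} = - \frac{306409}{594375}$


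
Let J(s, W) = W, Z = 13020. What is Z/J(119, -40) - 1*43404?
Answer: -87459/2 ≈ -43730.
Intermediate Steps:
Z/J(119, -40) - 1*43404 = 13020/(-40) - 1*43404 = 13020*(-1/40) - 43404 = -651/2 - 43404 = -87459/2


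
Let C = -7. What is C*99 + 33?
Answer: -660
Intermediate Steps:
C*99 + 33 = -7*99 + 33 = -693 + 33 = -660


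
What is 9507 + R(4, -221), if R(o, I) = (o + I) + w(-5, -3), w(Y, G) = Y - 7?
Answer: 9278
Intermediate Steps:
w(Y, G) = -7 + Y
R(o, I) = -12 + I + o (R(o, I) = (o + I) + (-7 - 5) = (I + o) - 12 = -12 + I + o)
9507 + R(4, -221) = 9507 + (-12 - 221 + 4) = 9507 - 229 = 9278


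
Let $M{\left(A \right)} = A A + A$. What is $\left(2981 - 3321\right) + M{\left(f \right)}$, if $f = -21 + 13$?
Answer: $-284$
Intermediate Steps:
$f = -8$
$M{\left(A \right)} = A + A^{2}$ ($M{\left(A \right)} = A^{2} + A = A + A^{2}$)
$\left(2981 - 3321\right) + M{\left(f \right)} = \left(2981 - 3321\right) - 8 \left(1 - 8\right) = -340 - -56 = -340 + 56 = -284$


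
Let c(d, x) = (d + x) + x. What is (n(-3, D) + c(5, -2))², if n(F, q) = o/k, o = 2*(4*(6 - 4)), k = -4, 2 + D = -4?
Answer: 9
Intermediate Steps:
D = -6 (D = -2 - 4 = -6)
o = 16 (o = 2*(4*2) = 2*8 = 16)
n(F, q) = -4 (n(F, q) = 16/(-4) = 16*(-¼) = -4)
c(d, x) = d + 2*x
(n(-3, D) + c(5, -2))² = (-4 + (5 + 2*(-2)))² = (-4 + (5 - 4))² = (-4 + 1)² = (-3)² = 9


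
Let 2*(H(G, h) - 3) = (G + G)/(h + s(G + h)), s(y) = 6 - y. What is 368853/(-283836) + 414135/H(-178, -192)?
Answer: 3604733945203/17692444 ≈ 2.0374e+5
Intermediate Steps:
H(G, h) = 3 + G/(6 - G) (H(G, h) = 3 + ((G + G)/(h + (6 - (G + h))))/2 = 3 + ((2*G)/(h + (6 + (-G - h))))/2 = 3 + ((2*G)/(h + (6 - G - h)))/2 = 3 + ((2*G)/(6 - G))/2 = 3 + (2*G/(6 - G))/2 = 3 + G/(6 - G))
368853/(-283836) + 414135/H(-178, -192) = 368853/(-283836) + 414135/((2*(-9 - 178)/(-6 - 178))) = 368853*(-1/283836) + 414135/((2*(-187)/(-184))) = -122951/94612 + 414135/((2*(-1/184)*(-187))) = -122951/94612 + 414135/(187/92) = -122951/94612 + 414135*(92/187) = -122951/94612 + 38100420/187 = 3604733945203/17692444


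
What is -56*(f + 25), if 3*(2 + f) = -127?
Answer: 3248/3 ≈ 1082.7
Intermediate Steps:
f = -133/3 (f = -2 + (1/3)*(-127) = -2 - 127/3 = -133/3 ≈ -44.333)
-56*(f + 25) = -56*(-133/3 + 25) = -56*(-58/3) = 3248/3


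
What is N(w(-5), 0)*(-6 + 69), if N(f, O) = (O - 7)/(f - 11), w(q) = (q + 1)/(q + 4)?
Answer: 63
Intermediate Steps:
w(q) = (1 + q)/(4 + q)
N(f, O) = (-7 + O)/(-11 + f)
N(w(-5), 0)*(-6 + 69) = ((-7 + 0)/(-11 + (1 - 5)/(4 - 5)))*(-6 + 69) = (-7/(-11 - 4/(-1)))*63 = (-7/(-11 - 1*(-4)))*63 = (-7/(-11 + 4))*63 = (-7/(-7))*63 = -⅐*(-7)*63 = 1*63 = 63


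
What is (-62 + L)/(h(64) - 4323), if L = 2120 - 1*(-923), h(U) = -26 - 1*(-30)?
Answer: -2981/4319 ≈ -0.69021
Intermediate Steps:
h(U) = 4 (h(U) = -26 + 30 = 4)
L = 3043 (L = 2120 + 923 = 3043)
(-62 + L)/(h(64) - 4323) = (-62 + 3043)/(4 - 4323) = 2981/(-4319) = 2981*(-1/4319) = -2981/4319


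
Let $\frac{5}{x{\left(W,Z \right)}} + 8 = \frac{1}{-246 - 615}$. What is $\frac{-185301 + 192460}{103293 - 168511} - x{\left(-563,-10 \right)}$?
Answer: $\frac{231445139}{449286802} \approx 0.51514$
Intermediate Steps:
$x{\left(W,Z \right)} = - \frac{4305}{6889}$ ($x{\left(W,Z \right)} = \frac{5}{-8 + \frac{1}{-246 - 615}} = \frac{5}{-8 + \frac{1}{-861}} = \frac{5}{-8 - \frac{1}{861}} = \frac{5}{- \frac{6889}{861}} = 5 \left(- \frac{861}{6889}\right) = - \frac{4305}{6889}$)
$\frac{-185301 + 192460}{103293 - 168511} - x{\left(-563,-10 \right)} = \frac{-185301 + 192460}{103293 - 168511} - - \frac{4305}{6889} = \frac{7159}{-65218} + \frac{4305}{6889} = 7159 \left(- \frac{1}{65218}\right) + \frac{4305}{6889} = - \frac{7159}{65218} + \frac{4305}{6889} = \frac{231445139}{449286802}$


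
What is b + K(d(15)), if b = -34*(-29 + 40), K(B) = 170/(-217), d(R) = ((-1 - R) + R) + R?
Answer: -81328/217 ≈ -374.78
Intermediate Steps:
d(R) = -1 + R
K(B) = -170/217 (K(B) = 170*(-1/217) = -170/217)
b = -374 (b = -34*11 = -374)
b + K(d(15)) = -374 - 170/217 = -81328/217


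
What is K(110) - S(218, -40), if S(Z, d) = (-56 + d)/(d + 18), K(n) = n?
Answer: 1162/11 ≈ 105.64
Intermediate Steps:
S(Z, d) = (-56 + d)/(18 + d)
K(110) - S(218, -40) = 110 - (-56 - 40)/(18 - 40) = 110 - (-96)/(-22) = 110 - (-1)*(-96)/22 = 110 - 1*48/11 = 110 - 48/11 = 1162/11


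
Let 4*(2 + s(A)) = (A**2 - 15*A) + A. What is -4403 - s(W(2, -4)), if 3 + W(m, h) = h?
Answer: -17751/4 ≈ -4437.8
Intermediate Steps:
W(m, h) = -3 + h
s(A) = -2 - 7*A/2 + A**2/4 (s(A) = -2 + ((A**2 - 15*A) + A)/4 = -2 + (A**2 - 14*A)/4 = -2 + (-7*A/2 + A**2/4) = -2 - 7*A/2 + A**2/4)
-4403 - s(W(2, -4)) = -4403 - (-2 - 7*(-3 - 4)/2 + (-3 - 4)**2/4) = -4403 - (-2 - 7/2*(-7) + (1/4)*(-7)**2) = -4403 - (-2 + 49/2 + (1/4)*49) = -4403 - (-2 + 49/2 + 49/4) = -4403 - 1*139/4 = -4403 - 139/4 = -17751/4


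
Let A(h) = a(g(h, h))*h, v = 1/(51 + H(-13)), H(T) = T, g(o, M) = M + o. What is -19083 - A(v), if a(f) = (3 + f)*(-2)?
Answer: -6888905/361 ≈ -19083.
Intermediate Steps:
a(f) = -6 - 2*f
v = 1/38 (v = 1/(51 - 13) = 1/38 ≈ 0.026316)
A(h) = h*(-6 - 4*h) (A(h) = (-6 - 2*(h + h))*h = (-6 - 4*h)*h = h*(-6 - 4*h))
-19083 - A(v) = -19083 - (-2)*(3 + 2*(1/38))/38 = -19083 - (-2)*(3 + 1/19)/38 = -19083 - (-2)*58/(38*19) = -19083 - 1*(-58/361) = -19083 + 58/361 = -6888905/361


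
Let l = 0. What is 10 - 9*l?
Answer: 10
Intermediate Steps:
10 - 9*l = 10 - 9*0 = 10 + 0 = 10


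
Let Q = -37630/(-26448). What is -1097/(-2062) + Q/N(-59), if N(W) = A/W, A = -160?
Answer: 461007175/436286208 ≈ 1.0567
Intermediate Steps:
Q = 18815/13224 (Q = -37630*(-1/26448) = 18815/13224 ≈ 1.4228)
N(W) = -160/W
-1097/(-2062) + Q/N(-59) = -1097/(-2062) + 18815/(13224*((-160/(-59)))) = -1097*(-1/2062) + 18815/(13224*((-160*(-1/59)))) = 1097/2062 + 18815/(13224*(160/59)) = 1097/2062 + (18815/13224)*(59/160) = 1097/2062 + 222017/423168 = 461007175/436286208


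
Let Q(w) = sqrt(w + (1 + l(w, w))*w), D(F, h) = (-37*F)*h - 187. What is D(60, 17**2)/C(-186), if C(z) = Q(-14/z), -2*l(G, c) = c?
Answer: -8526333*sqrt(5110)/365 ≈ -1.6699e+6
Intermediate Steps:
l(G, c) = -c/2
D(F, h) = -187 - 37*F*h (D(F, h) = -37*F*h - 187 = -187 - 37*F*h)
Q(w) = sqrt(w + w*(1 - w/2)) (Q(w) = sqrt(w + (1 - w/2)*w) = sqrt(w + w*(1 - w/2)))
C(z) = sqrt(7)*sqrt(-(4 + 14/z)/z) (C(z) = sqrt(2)*sqrt((-14/z)*(4 - (-14)/z))/2 = sqrt(2)*sqrt((-14/z)*(4 + 14/z))/2 = sqrt(2)*sqrt(-14*(4 + 14/z)/z)/2 = sqrt(2)*(sqrt(14)*sqrt(-(4 + 14/z)/z))/2 = sqrt(7)*sqrt(-(4 + 14/z)/z))
D(60, 17**2)/C(-186) = (-187 - 37*60*17**2)/((sqrt(14)*sqrt((-7 - 2*(-186))/(-186)**2))) = (-187 - 37*60*289)/((sqrt(14)*sqrt((-7 + 372)/34596))) = (-187 - 641580)/((sqrt(14)*sqrt((1/34596)*365))) = -641767*93*sqrt(5110)/2555 = -8526333*sqrt(5110)/365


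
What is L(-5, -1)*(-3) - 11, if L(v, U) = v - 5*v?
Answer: -71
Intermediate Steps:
L(v, U) = -4*v
L(-5, -1)*(-3) - 11 = -4*(-5)*(-3) - 11 = 20*(-3) - 11 = -60 - 11 = -71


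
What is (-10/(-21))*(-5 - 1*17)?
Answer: -220/21 ≈ -10.476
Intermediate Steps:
(-10/(-21))*(-5 - 1*17) = (-10*(-1/21))*(-5 - 17) = (10/21)*(-22) = -220/21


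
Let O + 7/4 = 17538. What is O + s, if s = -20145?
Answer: -10435/4 ≈ -2608.8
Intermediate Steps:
O = 70145/4 (O = -7/4 + 17538 = 70145/4 ≈ 17536.)
O + s = 70145/4 - 20145 = -10435/4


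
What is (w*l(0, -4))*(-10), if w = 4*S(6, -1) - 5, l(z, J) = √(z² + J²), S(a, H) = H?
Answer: 360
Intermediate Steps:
l(z, J) = √(J² + z²)
w = -9 (w = 4*(-1) - 5 = -4 - 5 = -9)
(w*l(0, -4))*(-10) = -9*√((-4)² + 0²)*(-10) = -9*√(16 + 0)*(-10) = -9*√16*(-10) = -9*4*(-10) = -36*(-10) = 360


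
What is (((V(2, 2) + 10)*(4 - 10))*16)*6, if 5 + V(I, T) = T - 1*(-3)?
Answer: -5760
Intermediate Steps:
V(I, T) = -2 + T (V(I, T) = -5 + (T - 1*(-3)) = -5 + (T + 3) = -5 + (3 + T) = -2 + T)
(((V(2, 2) + 10)*(4 - 10))*16)*6 = ((((-2 + 2) + 10)*(4 - 10))*16)*6 = (((0 + 10)*(-6))*16)*6 = ((10*(-6))*16)*6 = -60*16*6 = -960*6 = -5760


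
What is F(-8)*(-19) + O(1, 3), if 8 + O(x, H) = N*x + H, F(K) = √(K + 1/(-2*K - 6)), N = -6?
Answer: -11 - 19*I*√790/10 ≈ -11.0 - 53.403*I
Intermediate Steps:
F(K) = √(K + 1/(-6 - 2*K))
O(x, H) = -8 + H - 6*x (O(x, H) = -8 + (-6*x + H) = -8 + (H - 6*x) = -8 + H - 6*x)
F(-8)*(-19) + O(1, 3) = (√(-2/(3 - 8) + 4*(-8))/2)*(-19) + (-8 + 3 - 6*1) = (√(-2/(-5) - 32)/2)*(-19) + (-8 + 3 - 6) = (√(-2*(-⅕) - 32)/2)*(-19) - 11 = (√(⅖ - 32)/2)*(-19) - 11 = (√(-158/5)/2)*(-19) - 11 = ((I*√790/5)/2)*(-19) - 11 = (I*√790/10)*(-19) - 11 = -19*I*√790/10 - 11 = -11 - 19*I*√790/10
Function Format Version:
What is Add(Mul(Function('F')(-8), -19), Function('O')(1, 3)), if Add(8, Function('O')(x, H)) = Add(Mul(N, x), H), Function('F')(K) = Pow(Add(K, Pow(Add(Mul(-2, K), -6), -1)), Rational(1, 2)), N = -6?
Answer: Add(-11, Mul(Rational(-19, 10), I, Pow(790, Rational(1, 2)))) ≈ Add(-11.000, Mul(-53.403, I))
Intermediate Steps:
Function('F')(K) = Pow(Add(K, Pow(Add(-6, Mul(-2, K)), -1)), Rational(1, 2))
Function('O')(x, H) = Add(-8, H, Mul(-6, x)) (Function('O')(x, H) = Add(-8, Add(Mul(-6, x), H)) = Add(-8, Add(H, Mul(-6, x))) = Add(-8, H, Mul(-6, x)))
Add(Mul(Function('F')(-8), -19), Function('O')(1, 3)) = Add(Mul(Mul(Rational(1, 2), Pow(Add(Mul(-2, Pow(Add(3, -8), -1)), Mul(4, -8)), Rational(1, 2))), -19), Add(-8, 3, Mul(-6, 1))) = Add(Mul(Mul(Rational(1, 2), Pow(Add(Mul(-2, Pow(-5, -1)), -32), Rational(1, 2))), -19), Add(-8, 3, -6)) = Add(Mul(Mul(Rational(1, 2), Pow(Add(Mul(-2, Rational(-1, 5)), -32), Rational(1, 2))), -19), -11) = Add(Mul(Mul(Rational(1, 2), Pow(Add(Rational(2, 5), -32), Rational(1, 2))), -19), -11) = Add(Mul(Mul(Rational(1, 2), Pow(Rational(-158, 5), Rational(1, 2))), -19), -11) = Add(Mul(Mul(Rational(1, 2), Mul(Rational(1, 5), I, Pow(790, Rational(1, 2)))), -19), -11) = Add(Mul(Mul(Rational(1, 10), I, Pow(790, Rational(1, 2))), -19), -11) = Add(Mul(Rational(-19, 10), I, Pow(790, Rational(1, 2))), -11) = Add(-11, Mul(Rational(-19, 10), I, Pow(790, Rational(1, 2))))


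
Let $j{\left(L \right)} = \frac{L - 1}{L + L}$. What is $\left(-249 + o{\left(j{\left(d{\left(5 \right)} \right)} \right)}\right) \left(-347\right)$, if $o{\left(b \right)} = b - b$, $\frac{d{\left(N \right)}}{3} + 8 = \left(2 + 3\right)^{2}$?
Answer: $86403$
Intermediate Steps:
$d{\left(N \right)} = 51$ ($d{\left(N \right)} = -24 + 3 \left(2 + 3\right)^{2} = -24 + 3 \cdot 5^{2} = -24 + 3 \cdot 25 = -24 + 75 = 51$)
$j{\left(L \right)} = \frac{-1 + L}{2 L}$
$o{\left(b \right)} = 0$
$\left(-249 + o{\left(j{\left(d{\left(5 \right)} \right)} \right)}\right) \left(-347\right) = \left(-249 + 0\right) \left(-347\right) = \left(-249\right) \left(-347\right) = 86403$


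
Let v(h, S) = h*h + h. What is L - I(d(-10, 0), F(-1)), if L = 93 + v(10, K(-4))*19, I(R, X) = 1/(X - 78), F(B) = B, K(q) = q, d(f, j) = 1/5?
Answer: 172458/79 ≈ 2183.0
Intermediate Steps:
d(f, j) = ⅕
v(h, S) = h + h² (v(h, S) = h² + h = h + h²)
I(R, X) = 1/(-78 + X)
L = 2183 (L = 93 + (10*(1 + 10))*19 = 93 + (10*11)*19 = 93 + 110*19 = 93 + 2090 = 2183)
L - I(d(-10, 0), F(-1)) = 2183 - 1/(-78 - 1) = 2183 - 1/(-79) = 2183 - 1*(-1/79) = 2183 + 1/79 = 172458/79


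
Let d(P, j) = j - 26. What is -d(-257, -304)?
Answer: 330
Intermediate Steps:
d(P, j) = -26 + j
-d(-257, -304) = -(-26 - 304) = -1*(-330) = 330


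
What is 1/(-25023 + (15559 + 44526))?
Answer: 1/35062 ≈ 2.8521e-5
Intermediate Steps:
1/(-25023 + (15559 + 44526)) = 1/(-25023 + 60085) = 1/35062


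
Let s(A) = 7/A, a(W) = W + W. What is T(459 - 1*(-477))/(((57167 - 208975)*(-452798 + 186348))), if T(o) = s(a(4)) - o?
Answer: -7481/323593932800 ≈ -2.3118e-8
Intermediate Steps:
a(W) = 2*W
T(o) = 7/8 - o (T(o) = 7/((2*4)) - o = 7/8 - o)
T(459 - 1*(-477))/(((57167 - 208975)*(-452798 + 186348))) = (7/8 - (459 - 1*(-477)))/(((57167 - 208975)*(-452798 + 186348))) = (7/8 - (459 + 477))/((-151808*(-266450))) = (7/8 - 1*936)/40449241600 = (7/8 - 936)*(1/40449241600) = -7481/8*1/40449241600 = -7481/323593932800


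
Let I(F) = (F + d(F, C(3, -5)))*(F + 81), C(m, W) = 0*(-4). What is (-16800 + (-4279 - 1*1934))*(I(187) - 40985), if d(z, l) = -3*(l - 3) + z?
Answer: -1418958567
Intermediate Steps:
C(m, W) = 0
d(z, l) = 9 + z - 3*l (d(z, l) = -3*(-3 + l) + z = (9 - 3*l) + z = 9 + z - 3*l)
I(F) = (9 + 2*F)*(81 + F) (I(F) = (F + (9 + F - 3*0))*(F + 81) = (F + (9 + F + 0))*(81 + F) = (F + (9 + F))*(81 + F) = (9 + 2*F)*(81 + F))
(-16800 + (-4279 - 1*1934))*(I(187) - 40985) = (-16800 + (-4279 - 1*1934))*((729 + 2*187**2 + 171*187) - 40985) = (-16800 + (-4279 - 1934))*((729 + 2*34969 + 31977) - 40985) = (-16800 - 6213)*((729 + 69938 + 31977) - 40985) = -23013*(102644 - 40985) = -23013*61659 = -1418958567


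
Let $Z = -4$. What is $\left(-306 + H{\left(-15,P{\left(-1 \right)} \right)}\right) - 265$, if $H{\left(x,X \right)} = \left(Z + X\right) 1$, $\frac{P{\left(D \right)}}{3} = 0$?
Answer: $-575$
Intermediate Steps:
$P{\left(D \right)} = 0$ ($P{\left(D \right)} = 3 \cdot 0 = 0$)
$H{\left(x,X \right)} = -4 + X$ ($H{\left(x,X \right)} = \left(-4 + X\right) 1 = -4 + X$)
$\left(-306 + H{\left(-15,P{\left(-1 \right)} \right)}\right) - 265 = \left(-306 + \left(-4 + 0\right)\right) - 265 = \left(-306 - 4\right) - 265 = -310 - 265 = -575$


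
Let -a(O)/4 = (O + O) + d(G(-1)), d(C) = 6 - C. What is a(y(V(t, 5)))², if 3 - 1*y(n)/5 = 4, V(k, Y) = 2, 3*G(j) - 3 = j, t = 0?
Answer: 3136/9 ≈ 348.44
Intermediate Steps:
G(j) = 1 + j/3
y(n) = -5 (y(n) = 15 - 5*4 = 15 - 20 = -5)
a(O) = -64/3 - 8*O (a(O) = -4*((O + O) + (6 - (1 + (⅓)*(-1)))) = -4*(2*O + (6 - (1 - ⅓))) = -4*(2*O + (6 - 1*⅔)) = -4*(2*O + (6 - ⅔)) = -4*(2*O + 16/3) = -4*(16/3 + 2*O) = -64/3 - 8*O)
a(y(V(t, 5)))² = (-64/3 - 8*(-5))² = (-64/3 + 40)² = (56/3)² = 3136/9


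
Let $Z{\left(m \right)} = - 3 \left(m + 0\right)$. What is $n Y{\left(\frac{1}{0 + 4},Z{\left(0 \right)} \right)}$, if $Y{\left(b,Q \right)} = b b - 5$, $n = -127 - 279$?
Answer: $\frac{16037}{8} \approx 2004.6$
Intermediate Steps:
$Z{\left(m \right)} = - 3 m$
$n = -406$ ($n = -127 - 279 = -406$)
$Y{\left(b,Q \right)} = -5 + b^{2}$ ($Y{\left(b,Q \right)} = b^{2} - 5 = -5 + b^{2}$)
$n Y{\left(\frac{1}{0 + 4},Z{\left(0 \right)} \right)} = - 406 \left(-5 + \left(\frac{1}{0 + 4}\right)^{2}\right) = - 406 \left(-5 + \left(\frac{1}{4}\right)^{2}\right) = - 406 \left(-5 + \frac{1}{16}\right) = \left(-406\right) \left(- \frac{79}{16}\right) = \frac{16037}{8}$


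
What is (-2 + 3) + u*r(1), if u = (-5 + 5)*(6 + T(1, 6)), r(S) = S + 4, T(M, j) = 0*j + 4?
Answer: 1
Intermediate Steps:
T(M, j) = 4 (T(M, j) = 0 + 4 = 4)
r(S) = 4 + S
u = 0 (u = (-5 + 5)*(6 + 4) = 0*10 = 0)
(-2 + 3) + u*r(1) = (-2 + 3) + 0*(4 + 1) = 1 + 0*5 = 1 + 0 = 1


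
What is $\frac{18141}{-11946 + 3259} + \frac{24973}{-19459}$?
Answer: $- \frac{569946170}{169040333} \approx -3.3717$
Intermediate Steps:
$\frac{18141}{-11946 + 3259} + \frac{24973}{-19459} = \frac{18141}{-8687} + 24973 \left(- \frac{1}{19459}\right) = 18141 \left(- \frac{1}{8687}\right) - \frac{24973}{19459} = - \frac{18141}{8687} - \frac{24973}{19459} = - \frac{569946170}{169040333}$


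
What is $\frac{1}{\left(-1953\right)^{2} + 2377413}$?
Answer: $\frac{1}{6191622} \approx 1.6151 \cdot 10^{-7}$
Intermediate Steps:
$\frac{1}{\left(-1953\right)^{2} + 2377413} = \frac{1}{3814209 + 2377413} = \frac{1}{6191622}$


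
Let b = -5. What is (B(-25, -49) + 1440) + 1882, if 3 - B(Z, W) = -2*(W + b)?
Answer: 3217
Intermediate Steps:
B(Z, W) = -7 + 2*W (B(Z, W) = 3 - (-2)*(W - 5) = 3 - (-2)*(-5 + W) = 3 - (10 - 2*W) = 3 + (-10 + 2*W) = -7 + 2*W)
(B(-25, -49) + 1440) + 1882 = ((-7 + 2*(-49)) + 1440) + 1882 = ((-7 - 98) + 1440) + 1882 = (-105 + 1440) + 1882 = 1335 + 1882 = 3217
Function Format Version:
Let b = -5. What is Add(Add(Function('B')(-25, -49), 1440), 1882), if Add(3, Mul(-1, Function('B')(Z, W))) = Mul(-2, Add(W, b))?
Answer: 3217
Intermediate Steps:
Function('B')(Z, W) = Add(-7, Mul(2, W)) (Function('B')(Z, W) = Add(3, Mul(-1, Mul(-2, Add(W, -5)))) = Add(3, Mul(-1, Mul(-2, Add(-5, W)))) = Add(3, Mul(-1, Add(10, Mul(-2, W)))) = Add(3, Add(-10, Mul(2, W))) = Add(-7, Mul(2, W)))
Add(Add(Function('B')(-25, -49), 1440), 1882) = Add(Add(Add(-7, Mul(2, -49)), 1440), 1882) = Add(Add(Add(-7, -98), 1440), 1882) = Add(Add(-105, 1440), 1882) = Add(1335, 1882) = 3217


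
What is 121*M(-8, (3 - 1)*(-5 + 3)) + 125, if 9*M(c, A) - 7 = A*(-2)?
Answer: 980/3 ≈ 326.67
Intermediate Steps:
M(c, A) = 7/9 - 2*A/9 (M(c, A) = 7/9 + (A*(-2))/9 = 7/9 + (-2*A)/9 = 7/9 - 2*A/9)
121*M(-8, (3 - 1)*(-5 + 3)) + 125 = 121*(7/9 - 2*(3 - 1)*(-5 + 3)/9) + 125 = 121*(7/9 - 4*(-2)/9) + 125 = 121*(7/9 - 2/9*(-4)) + 125 = 121*(7/9 + 8/9) + 125 = 121*(5/3) + 125 = 605/3 + 125 = 980/3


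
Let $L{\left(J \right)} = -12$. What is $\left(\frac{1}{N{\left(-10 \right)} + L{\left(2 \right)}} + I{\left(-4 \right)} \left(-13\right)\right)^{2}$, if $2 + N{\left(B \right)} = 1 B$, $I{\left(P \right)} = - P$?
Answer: $\frac{1560001}{576} \approx 2708.3$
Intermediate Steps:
$N{\left(B \right)} = -2 + B$ ($N{\left(B \right)} = -2 + 1 B = -2 + B$)
$\left(\frac{1}{N{\left(-10 \right)} + L{\left(2 \right)}} + I{\left(-4 \right)} \left(-13\right)\right)^{2} = \left(\frac{1}{\left(-2 - 10\right) - 12} + \left(-1\right) \left(-4\right) \left(-13\right)\right)^{2} = \left(\frac{1}{-12 - 12} + 4 \left(-13\right)\right)^{2} = \left(\frac{1}{-24} - 52\right)^{2} = \left(- \frac{1}{24} - 52\right)^{2} = \left(- \frac{1249}{24}\right)^{2} = \frac{1560001}{576}$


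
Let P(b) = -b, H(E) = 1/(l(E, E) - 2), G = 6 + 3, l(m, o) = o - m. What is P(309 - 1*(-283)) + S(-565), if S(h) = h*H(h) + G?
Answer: -601/2 ≈ -300.50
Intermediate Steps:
G = 9
H(E) = -½ (H(E) = 1/((E - E) - 2) = 1/(0 - 2) = 1/(-2) = -½)
S(h) = 9 - h/2 (S(h) = h*(-½) + 9 = -h/2 + 9 = 9 - h/2)
P(309 - 1*(-283)) + S(-565) = -(309 - 1*(-283)) + (9 - ½*(-565)) = -(309 + 283) + (9 + 565/2) = -1*592 + 583/2 = -592 + 583/2 = -601/2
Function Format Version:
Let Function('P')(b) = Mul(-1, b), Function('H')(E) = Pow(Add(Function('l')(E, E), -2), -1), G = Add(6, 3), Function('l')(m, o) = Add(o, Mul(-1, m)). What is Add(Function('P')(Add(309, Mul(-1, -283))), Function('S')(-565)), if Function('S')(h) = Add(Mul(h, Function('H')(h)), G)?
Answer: Rational(-601, 2) ≈ -300.50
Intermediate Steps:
G = 9
Function('H')(E) = Rational(-1, 2) (Function('H')(E) = Pow(Add(Add(E, Mul(-1, E)), -2), -1) = Pow(Add(0, -2), -1) = Pow(-2, -1) = Rational(-1, 2))
Function('S')(h) = Add(9, Mul(Rational(-1, 2), h)) (Function('S')(h) = Add(Mul(h, Rational(-1, 2)), 9) = Add(Mul(Rational(-1, 2), h), 9) = Add(9, Mul(Rational(-1, 2), h)))
Add(Function('P')(Add(309, Mul(-1, -283))), Function('S')(-565)) = Add(Mul(-1, Add(309, Mul(-1, -283))), Add(9, Mul(Rational(-1, 2), -565))) = Add(Mul(-1, Add(309, 283)), Add(9, Rational(565, 2))) = Add(Mul(-1, 592), Rational(583, 2)) = Add(-592, Rational(583, 2)) = Rational(-601, 2)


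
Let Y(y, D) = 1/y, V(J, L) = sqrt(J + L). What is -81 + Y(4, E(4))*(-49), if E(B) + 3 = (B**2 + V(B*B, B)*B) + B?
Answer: -373/4 ≈ -93.250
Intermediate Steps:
E(B) = -3 + B + B**2 + B*sqrt(B + B**2) (E(B) = -3 + ((B**2 + sqrt(B*B + B)*B) + B) = -3 + ((B**2 + sqrt(B**2 + B)*B) + B) = -3 + ((B**2 + sqrt(B + B**2)*B) + B) = -3 + ((B**2 + B*sqrt(B + B**2)) + B) = -3 + (B + B**2 + B*sqrt(B + B**2)) = -3 + B + B**2 + B*sqrt(B + B**2))
-81 + Y(4, E(4))*(-49) = -81 - 49/4 = -373/4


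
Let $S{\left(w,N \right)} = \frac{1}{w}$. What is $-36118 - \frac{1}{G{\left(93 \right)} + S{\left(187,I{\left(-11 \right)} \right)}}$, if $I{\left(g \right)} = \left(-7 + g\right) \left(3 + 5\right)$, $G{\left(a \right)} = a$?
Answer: $- \frac{628164443}{17392} \approx -36118.0$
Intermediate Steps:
$I{\left(g \right)} = -56 + 8 g$ ($I{\left(g \right)} = \left(-7 + g\right) 8 = -56 + 8 g$)
$-36118 - \frac{1}{G{\left(93 \right)} + S{\left(187,I{\left(-11 \right)} \right)}} = -36118 - \frac{1}{93 + \frac{1}{187}} = -36118 - \frac{1}{\frac{17392}{187}} = -36118 - \frac{187}{17392} = - \frac{628164443}{17392}$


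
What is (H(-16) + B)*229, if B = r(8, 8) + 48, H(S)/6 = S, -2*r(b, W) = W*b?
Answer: -18320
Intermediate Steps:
r(b, W) = -W*b/2
H(S) = 6*S
B = 16 (B = -½*8*8 + 48 = -32 + 48 = 16)
(H(-16) + B)*229 = (6*(-16) + 16)*229 = (-96 + 16)*229 = -80*229 = -18320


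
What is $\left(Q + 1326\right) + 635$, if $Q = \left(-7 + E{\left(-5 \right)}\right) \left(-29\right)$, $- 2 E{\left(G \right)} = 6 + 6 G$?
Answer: $1816$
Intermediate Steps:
$E{\left(G \right)} = -3 - 3 G$ ($E{\left(G \right)} = - \frac{6 + 6 G}{2} = -3 - 3 G$)
$Q = -145$ ($Q = \left(-7 - -12\right) \left(-29\right) = \left(-7 + \left(-3 + 15\right)\right) \left(-29\right) = \left(-7 + 12\right) \left(-29\right) = 5 \left(-29\right) = -145$)
$\left(Q + 1326\right) + 635 = \left(-145 + 1326\right) + 635 = 1181 + 635 = 1816$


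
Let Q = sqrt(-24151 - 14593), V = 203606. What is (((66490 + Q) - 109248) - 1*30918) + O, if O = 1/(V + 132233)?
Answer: -24743274163/335839 + 2*I*sqrt(9686) ≈ -73676.0 + 196.83*I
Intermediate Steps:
Q = 2*I*sqrt(9686) (Q = sqrt(-38744) = 2*I*sqrt(9686) ≈ 196.83*I)
O = 1/335839 (O = 1/(203606 + 132233) = 1/335839 ≈ 2.9776e-6)
(((66490 + Q) - 109248) - 1*30918) + O = (((66490 + 2*I*sqrt(9686)) - 109248) - 1*30918) + 1/335839 = ((-42758 + 2*I*sqrt(9686)) - 30918) + 1/335839 = (-73676 + 2*I*sqrt(9686)) + 1/335839 = -24743274163/335839 + 2*I*sqrt(9686)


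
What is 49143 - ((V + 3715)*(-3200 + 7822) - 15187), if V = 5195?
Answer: -41117690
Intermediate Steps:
49143 - ((V + 3715)*(-3200 + 7822) - 15187) = 49143 - ((5195 + 3715)*(-3200 + 7822) - 15187) = 49143 - (8910*4622 - 15187) = 49143 - (41182020 - 15187) = 49143 - 1*41166833 = 49143 - 41166833 = -41117690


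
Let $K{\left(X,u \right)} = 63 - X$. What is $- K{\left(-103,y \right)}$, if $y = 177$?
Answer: $-166$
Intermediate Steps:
$- K{\left(-103,y \right)} = - (63 - -103) = - (63 + 103) = \left(-1\right) 166 = -166$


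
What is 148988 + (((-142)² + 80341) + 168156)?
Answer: 417649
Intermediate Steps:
148988 + (((-142)² + 80341) + 168156) = 148988 + ((20164 + 80341) + 168156) = 148988 + (100505 + 168156) = 148988 + 268661 = 417649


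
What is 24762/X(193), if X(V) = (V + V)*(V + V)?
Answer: 12381/74498 ≈ 0.16619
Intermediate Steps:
X(V) = 4*V² (X(V) = (2*V)*(2*V) = 4*V²)
24762/X(193) = 24762/((4*193²)) = 24762/((4*37249)) = 24762/148996 = 24762*(1/148996) = 12381/74498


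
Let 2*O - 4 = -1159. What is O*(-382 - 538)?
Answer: 531300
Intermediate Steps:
O = -1155/2 (O = 2 + (½)*(-1159) = 2 - 1159/2 = -1155/2 ≈ -577.50)
O*(-382 - 538) = -1155*(-382 - 538)/2 = -1155/2*(-920) = 531300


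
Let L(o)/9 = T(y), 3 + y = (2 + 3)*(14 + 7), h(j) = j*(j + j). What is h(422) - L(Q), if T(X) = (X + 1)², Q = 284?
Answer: 260687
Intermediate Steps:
h(j) = 2*j² (h(j) = j*(2*j) = 2*j²)
y = 102 (y = -3 + (2 + 3)*(14 + 7) = -3 + 5*21 = -3 + 105 = 102)
T(X) = (1 + X)²
L(o) = 95481 (L(o) = 9*(1 + 102)² = 9*103² = 9*10609 = 95481)
h(422) - L(Q) = 2*422² - 1*95481 = 2*178084 - 95481 = 356168 - 95481 = 260687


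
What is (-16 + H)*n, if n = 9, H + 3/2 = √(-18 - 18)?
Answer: -315/2 + 54*I ≈ -157.5 + 54.0*I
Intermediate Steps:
H = -3/2 + 6*I (H = -3/2 + √(-18 - 18) = -3/2 + √(-36) = -3/2 + 6*I ≈ -1.5 + 6.0*I)
(-16 + H)*n = (-16 + (-3/2 + 6*I))*9 = (-35/2 + 6*I)*9 = -315/2 + 54*I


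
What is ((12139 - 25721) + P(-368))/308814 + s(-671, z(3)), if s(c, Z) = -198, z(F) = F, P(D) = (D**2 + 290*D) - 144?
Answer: -30565097/154407 ≈ -197.95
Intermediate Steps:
P(D) = -144 + D**2 + 290*D
((12139 - 25721) + P(-368))/308814 + s(-671, z(3)) = ((12139 - 25721) + (-144 + (-368)**2 + 290*(-368)))/308814 - 198 = (-13582 + (-144 + 135424 - 106720))*(1/308814) - 198 = (-13582 + 28560)*(1/308814) - 198 = 14978*(1/308814) - 198 = 7489/154407 - 198 = -30565097/154407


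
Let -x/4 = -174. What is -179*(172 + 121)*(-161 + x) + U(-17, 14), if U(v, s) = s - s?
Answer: -28059145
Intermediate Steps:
x = 696 (x = -4*(-174) = 696)
U(v, s) = 0
-179*(172 + 121)*(-161 + x) + U(-17, 14) = -179*(172 + 121)*(-161 + 696) + 0 = -52447*535 + 0 = -179*156755 + 0 = -28059145 + 0 = -28059145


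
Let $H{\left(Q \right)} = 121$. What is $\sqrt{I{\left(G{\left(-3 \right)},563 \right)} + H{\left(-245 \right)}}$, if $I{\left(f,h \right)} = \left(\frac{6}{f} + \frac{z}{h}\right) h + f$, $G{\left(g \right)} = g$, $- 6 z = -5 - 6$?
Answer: $\frac{i \sqrt{36222}}{6} \approx 31.72 i$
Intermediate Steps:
$z = \frac{11}{6}$ ($z = - \frac{-5 - 6}{6} = \left(- \frac{1}{6}\right) \left(-11\right) = \frac{11}{6} \approx 1.8333$)
$I{\left(f,h \right)} = f + h \left(\frac{6}{f} + \frac{11}{6 h}\right)$ ($I{\left(f,h \right)} = \left(\frac{6}{f} + \frac{11}{6 h}\right) h + f = h \left(\frac{6}{f} + \frac{11}{6 h}\right) + f = f + h \left(\frac{6}{f} + \frac{11}{6 h}\right)$)
$\sqrt{I{\left(G{\left(-3 \right)},563 \right)} + H{\left(-245 \right)}} = \sqrt{\left(\frac{11}{6} - 3 + 6 \cdot 563 \frac{1}{-3}\right) + 121} = \sqrt{\left(\frac{11}{6} - 3 + 6 \cdot 563 \left(- \frac{1}{3}\right)\right) + 121} = \sqrt{\left(\frac{11}{6} - 3 - 1126\right) + 121} = \sqrt{- \frac{6763}{6} + 121} = \sqrt{- \frac{6037}{6}} = \frac{i \sqrt{36222}}{6}$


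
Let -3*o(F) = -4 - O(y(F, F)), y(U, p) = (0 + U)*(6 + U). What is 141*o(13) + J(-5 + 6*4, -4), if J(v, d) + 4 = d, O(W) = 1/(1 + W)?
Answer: 44687/248 ≈ 180.19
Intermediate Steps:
y(U, p) = U*(6 + U)
J(v, d) = -4 + d
o(F) = 4/3 + 1/(3*(1 + F*(6 + F))) (o(F) = -(-4 - 1/(1 + F*(6 + F)))/3 = 4/3 + 1/(3*(1 + F*(6 + F))))
141*o(13) + J(-5 + 6*4, -4) = 141*((5 + 4*13*(6 + 13))/(3*(1 + 13*(6 + 13)))) + (-4 - 4) = 141*((5 + 4*13*19)/(3*(1 + 13*19))) - 8 = 141*((5 + 988)/(3*(1 + 247))) - 8 = 141*((⅓)*993/248) - 8 = 141*((⅓)*(1/248)*993) - 8 = 141*(331/248) - 8 = 46671/248 - 8 = 44687/248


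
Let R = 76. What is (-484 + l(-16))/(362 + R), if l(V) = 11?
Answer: -473/438 ≈ -1.0799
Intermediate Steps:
(-484 + l(-16))/(362 + R) = (-484 + 11)/(362 + 76) = -473/438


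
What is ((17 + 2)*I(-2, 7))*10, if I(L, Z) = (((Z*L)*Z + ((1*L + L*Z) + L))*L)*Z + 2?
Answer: 308940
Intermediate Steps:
I(L, Z) = 2 + L*Z*(2*L + L*Z + L*Z²) (I(L, Z) = (((L*Z)*Z + ((L + L*Z) + L))*L)*Z + 2 = ((L*Z² + (2*L + L*Z))*L)*Z + 2 = ((2*L + L*Z + L*Z²)*L)*Z + 2 = (L*(2*L + L*Z + L*Z²))*Z + 2 = L*Z*(2*L + L*Z + L*Z²) + 2 = 2 + L*Z*(2*L + L*Z + L*Z²))
((17 + 2)*I(-2, 7))*10 = ((17 + 2)*(2 + (-2)²*7² + (-2)²*7³ + 2*7*(-2)²))*10 = (19*(2 + 4*49 + 4*343 + 2*7*4))*10 = (19*(2 + 196 + 1372 + 56))*10 = (19*1626)*10 = 30894*10 = 308940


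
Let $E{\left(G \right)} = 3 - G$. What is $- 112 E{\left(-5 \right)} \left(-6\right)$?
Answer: $5376$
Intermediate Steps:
$- 112 E{\left(-5 \right)} \left(-6\right) = - 112 \left(3 - -5\right) \left(-6\right) = - 112 \left(3 + 5\right) \left(-6\right) = - 112 \cdot 8 \left(-6\right) = \left(-112\right) \left(-48\right) = 5376$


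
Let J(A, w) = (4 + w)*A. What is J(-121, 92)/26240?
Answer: -363/820 ≈ -0.44268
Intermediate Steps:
J(A, w) = A*(4 + w)
J(-121, 92)/26240 = -121*(4 + 92)/26240 = -121*96*(1/26240) = -11616*1/26240 = -363/820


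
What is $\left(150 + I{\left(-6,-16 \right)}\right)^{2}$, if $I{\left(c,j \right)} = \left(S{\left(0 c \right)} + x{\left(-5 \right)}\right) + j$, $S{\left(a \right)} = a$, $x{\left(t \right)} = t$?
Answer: $16641$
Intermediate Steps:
$I{\left(c,j \right)} = -5 + j$ ($I{\left(c,j \right)} = \left(0 c - 5\right) + j = \left(0 - 5\right) + j = -5 + j$)
$\left(150 + I{\left(-6,-16 \right)}\right)^{2} = \left(150 - 21\right)^{2} = 129^{2} = 16641$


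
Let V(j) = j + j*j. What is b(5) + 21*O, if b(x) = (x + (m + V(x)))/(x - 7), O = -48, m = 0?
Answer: -2051/2 ≈ -1025.5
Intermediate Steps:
V(j) = j + j²
b(x) = (x + x*(1 + x))/(-7 + x) (b(x) = (x + (0 + x*(1 + x)))/(x - 7) = (x + x*(1 + x))/(-7 + x))
b(5) + 21*O = 5*(2 + 5)/(-7 + 5) + 21*(-48) = 5*7/(-2) - 1008 = 5*(-½)*7 - 1008 = -35/2 - 1008 = -2051/2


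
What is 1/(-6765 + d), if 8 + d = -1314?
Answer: -1/8087 ≈ -0.00012366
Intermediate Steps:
d = -1322 (d = -8 - 1314 = -1322)
1/(-6765 + d) = 1/(-6765 - 1322) = 1/(-8087) = -1/8087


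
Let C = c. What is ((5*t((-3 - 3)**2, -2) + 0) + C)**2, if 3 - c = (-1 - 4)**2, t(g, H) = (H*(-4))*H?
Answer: 10404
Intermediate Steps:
t(g, H) = -4*H**2 (t(g, H) = (-4*H)*H = -4*H**2)
c = -22 (c = 3 - (-1 - 4)**2 = 3 - 1*(-5)**2 = 3 - 1*25 = 3 - 25 = -22)
C = -22
((5*t((-3 - 3)**2, -2) + 0) + C)**2 = ((5*(-4*(-2)**2) + 0) - 22)**2 = ((5*(-4*4) + 0) - 22)**2 = ((5*(-16) + 0) - 22)**2 = ((-80 + 0) - 22)**2 = (-80 - 22)**2 = (-102)**2 = 10404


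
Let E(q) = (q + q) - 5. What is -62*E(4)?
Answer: -186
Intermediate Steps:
E(q) = -5 + 2*q (E(q) = 2*q - 5 = -5 + 2*q)
-62*E(4) = -62*(-5 + 2*4) = -62*(-5 + 8) = -62*3 = -186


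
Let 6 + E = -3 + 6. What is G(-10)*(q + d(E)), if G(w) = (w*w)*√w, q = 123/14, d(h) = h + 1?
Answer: 4750*I*√10/7 ≈ 2145.8*I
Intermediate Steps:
E = -3 (E = -6 + (-3 + 6) = -6 + 3 = -3)
d(h) = 1 + h
q = 123/14 (q = 123*(1/14) = 123/14 ≈ 8.7857)
G(w) = w^(5/2) (G(w) = w²*√w = w^(5/2))
G(-10)*(q + d(E)) = (-10)^(5/2)*(123/14 + (1 - 3)) = (100*I*√10)*(123/14 - 2) = (100*I*√10)*(95/14) = 4750*I*√10/7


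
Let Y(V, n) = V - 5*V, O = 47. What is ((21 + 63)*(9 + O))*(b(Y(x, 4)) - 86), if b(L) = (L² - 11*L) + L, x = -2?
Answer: -479808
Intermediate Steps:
Y(V, n) = -4*V
b(L) = L² - 10*L
((21 + 63)*(9 + O))*(b(Y(x, 4)) - 86) = ((21 + 63)*(9 + 47))*((-4*(-2))*(-10 - 4*(-2)) - 86) = (84*56)*(8*(-10 + 8) - 86) = 4704*(8*(-2) - 86) = 4704*(-16 - 86) = 4704*(-102) = -479808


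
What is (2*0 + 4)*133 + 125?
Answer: 657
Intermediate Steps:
(2*0 + 4)*133 + 125 = (0 + 4)*133 + 125 = 4*133 + 125 = 532 + 125 = 657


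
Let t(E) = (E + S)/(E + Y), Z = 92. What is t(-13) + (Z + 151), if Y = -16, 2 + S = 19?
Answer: 7043/29 ≈ 242.86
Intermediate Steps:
S = 17 (S = -2 + 19 = 17)
t(E) = (17 + E)/(-16 + E) (t(E) = (E + 17)/(E - 16) = (17 + E)/(-16 + E))
t(-13) + (Z + 151) = (17 - 13)/(-16 - 13) + (92 + 151) = 4/(-29) + 243 = -1/29*4 + 243 = -4/29 + 243 = 7043/29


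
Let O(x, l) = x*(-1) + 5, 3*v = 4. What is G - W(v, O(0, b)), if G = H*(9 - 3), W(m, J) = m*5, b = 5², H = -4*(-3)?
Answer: 196/3 ≈ 65.333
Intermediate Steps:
v = 4/3 (v = (⅓)*4 = 4/3 ≈ 1.3333)
H = 12
b = 25
O(x, l) = 5 - x (O(x, l) = -x + 5 = 5 - x)
W(m, J) = 5*m
G = 72 (G = 12*(9 - 3) = 12*6 = 72)
G - W(v, O(0, b)) = 72 - 5*4/3 = 72 - 1*20/3 = 72 - 20/3 = 196/3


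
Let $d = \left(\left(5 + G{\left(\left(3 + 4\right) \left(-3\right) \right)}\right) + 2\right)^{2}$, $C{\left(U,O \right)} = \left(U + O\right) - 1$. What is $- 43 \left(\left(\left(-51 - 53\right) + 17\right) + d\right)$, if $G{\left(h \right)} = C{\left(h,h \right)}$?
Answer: $-51987$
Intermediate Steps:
$C{\left(U,O \right)} = -1 + O + U$ ($C{\left(U,O \right)} = \left(O + U\right) - 1 = -1 + O + U$)
$G{\left(h \right)} = -1 + 2 h$ ($G{\left(h \right)} = -1 + h + h = -1 + 2 h$)
$d = 1296$ ($d = \left(\left(5 + \left(-1 + 2 \left(3 + 4\right) \left(-3\right)\right)\right) + 2\right)^{2} = \left(\left(5 + \left(-1 + 2 \cdot 7 \left(-3\right)\right)\right) + 2\right)^{2} = \left(\left(5 + \left(-1 + 2 \left(-21\right)\right)\right) + 2\right)^{2} = \left(\left(5 - 43\right) + 2\right)^{2} = \left(-38 + 2\right)^{2} = \left(-36\right)^{2} = 1296$)
$- 43 \left(\left(\left(-51 - 53\right) + 17\right) + d\right) = - 43 \left(\left(\left(-51 - 53\right) + 17\right) + 1296\right) = - 43 \left(\left(-104 + 17\right) + 1296\right) = - 43 \left(-87 + 1296\right) = \left(-43\right) 1209 = -51987$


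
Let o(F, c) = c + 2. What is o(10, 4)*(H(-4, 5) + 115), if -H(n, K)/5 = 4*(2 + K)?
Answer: -150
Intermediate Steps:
H(n, K) = -40 - 20*K (H(n, K) = -20*(2 + K) = -5*(8 + 4*K) = -40 - 20*K)
o(F, c) = 2 + c
o(10, 4)*(H(-4, 5) + 115) = (2 + 4)*((-40 - 20*5) + 115) = 6*((-40 - 100) + 115) = 6*(-140 + 115) = 6*(-25) = -150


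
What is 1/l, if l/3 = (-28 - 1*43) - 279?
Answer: -1/1050 ≈ -0.00095238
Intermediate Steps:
l = -1050 (l = 3*((-28 - 1*43) - 279) = 3*((-28 - 43) - 279) = 3*(-71 - 279) = 3*(-350) = -1050)
1/l = 1/(-1050) = -1/1050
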